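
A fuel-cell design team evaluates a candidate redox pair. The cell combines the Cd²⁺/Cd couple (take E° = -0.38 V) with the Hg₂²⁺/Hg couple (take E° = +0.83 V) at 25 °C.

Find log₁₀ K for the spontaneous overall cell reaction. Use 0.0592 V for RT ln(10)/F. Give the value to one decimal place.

Cathode: Hg₂²⁺/Hg; anode: Cd²⁺/Cd. E°cell = +1.21 V, n = 2.
log K = nE°cell / 0.0592 = (2)(+1.21) / 0.0592 = 40.9.

40.9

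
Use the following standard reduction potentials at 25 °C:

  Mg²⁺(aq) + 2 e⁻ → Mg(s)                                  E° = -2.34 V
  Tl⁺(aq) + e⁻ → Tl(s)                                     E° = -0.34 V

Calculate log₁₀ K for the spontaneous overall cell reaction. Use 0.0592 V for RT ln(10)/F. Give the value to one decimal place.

67.6

Cathode: Tl⁺/Tl; anode: Mg²⁺/Mg. E°cell = +2.00 V, n = 2.
log K = nE°cell / 0.0592 = (2)(+2.00) / 0.0592 = 67.6.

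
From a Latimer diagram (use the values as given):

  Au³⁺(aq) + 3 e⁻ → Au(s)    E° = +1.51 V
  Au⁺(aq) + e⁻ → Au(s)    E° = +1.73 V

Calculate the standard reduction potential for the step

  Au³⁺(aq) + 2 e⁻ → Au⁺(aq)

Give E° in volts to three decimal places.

Sequential free energies add, so n₃E°₃ = n₁E°₁ + n₂E°₂.
With n₃ = 3, and the known step contributing 1×(+1.73) V, the unknown satisfies 2·E° = 3×(+1.51) − 1×(+1.73) = +2.800.
E° = +2.800 / 2 = +1.400 V.

+1.400 V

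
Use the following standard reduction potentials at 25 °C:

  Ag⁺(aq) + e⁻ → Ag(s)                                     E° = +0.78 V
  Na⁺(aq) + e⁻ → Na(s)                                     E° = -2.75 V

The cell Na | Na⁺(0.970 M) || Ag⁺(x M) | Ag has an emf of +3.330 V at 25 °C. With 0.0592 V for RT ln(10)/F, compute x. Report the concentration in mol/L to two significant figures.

0.00041 M

Ag⁺/Ag is the cathode, Na⁺/Na the anode: E°cell = +3.53 V, n = 1.
Overall reaction: Ag⁺(aq) + Na(s) → Ag(s) + Na⁺(aq); Q = [Na⁺]^1/[Ag⁺]^1.
From E = E° − (0.0592/n) log Q: log Q = (E° − E)·n/0.0592 = (+3.53 − (+3.330))·1/0.0592 = 3.3784.
So 1·log[Ag⁺] = 1·log(0.97) − log Q = -0.0132 − (3.3784) = -3.3916; [Ag⁺] = 10^(-3.3916) ≈ 0.00041 M.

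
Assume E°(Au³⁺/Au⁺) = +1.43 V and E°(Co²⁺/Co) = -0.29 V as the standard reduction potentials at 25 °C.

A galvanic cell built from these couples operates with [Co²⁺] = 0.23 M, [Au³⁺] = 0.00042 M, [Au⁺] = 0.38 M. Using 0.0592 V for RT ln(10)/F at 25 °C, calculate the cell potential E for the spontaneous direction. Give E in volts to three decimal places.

Au³⁺/Au⁺ is the cathode (higher E°), Co²⁺/Co the anode: E°cell = +1.43 − (-0.29) = +1.72 V, n = 2.
Overall: Au³⁺(aq) + Co(s) → Au⁺(aq) + Co²⁺(aq)
Q = [Au⁺]·[Co²⁺] / ([Au³⁺]); log Q = 2.318.
E = E° − (0.0592/n) log Q = +1.72 − (0.0592/2)(2.318) = +1.651 V.

+1.651 V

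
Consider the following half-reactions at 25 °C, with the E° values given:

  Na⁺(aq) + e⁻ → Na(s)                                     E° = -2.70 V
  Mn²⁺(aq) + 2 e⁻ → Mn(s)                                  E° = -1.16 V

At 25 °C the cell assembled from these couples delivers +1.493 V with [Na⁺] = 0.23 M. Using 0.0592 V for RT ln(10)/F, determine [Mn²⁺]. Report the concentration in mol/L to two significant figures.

Mn²⁺/Mn is the cathode, Na⁺/Na the anode: E°cell = +1.54 V, n = 2.
Overall reaction: Mn²⁺(aq) + 2 Na(s) → Mn(s) + 2 Na⁺(aq); Q = [Na⁺]^2/[Mn²⁺]^1.
From E = E° − (0.0592/n) log Q: log Q = (E° − E)·n/0.0592 = (+1.54 − (+1.493))·2/0.0592 = 1.5878.
So 1·log[Mn²⁺] = 2·log(0.23) − log Q = -1.2765 − (1.5878) = -2.8643; [Mn²⁺] = 10^(-2.8643) ≈ 0.0014 M.

0.0014 M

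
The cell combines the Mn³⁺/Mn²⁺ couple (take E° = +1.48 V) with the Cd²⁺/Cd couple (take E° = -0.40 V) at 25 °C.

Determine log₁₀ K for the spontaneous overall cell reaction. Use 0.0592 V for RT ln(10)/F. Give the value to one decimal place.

63.5

Cathode: Mn³⁺/Mn²⁺; anode: Cd²⁺/Cd. E°cell = +1.88 V, n = 2.
log K = nE°cell / 0.0592 = (2)(+1.88) / 0.0592 = 63.5.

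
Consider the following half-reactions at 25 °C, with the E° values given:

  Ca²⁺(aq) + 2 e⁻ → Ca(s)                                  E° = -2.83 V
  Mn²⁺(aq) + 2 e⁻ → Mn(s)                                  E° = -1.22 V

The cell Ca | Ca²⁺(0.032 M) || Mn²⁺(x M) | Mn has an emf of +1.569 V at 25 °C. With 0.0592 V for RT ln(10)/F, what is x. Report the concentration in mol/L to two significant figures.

Mn²⁺/Mn is the cathode, Ca²⁺/Ca the anode: E°cell = +1.61 V, n = 2.
Overall reaction: Mn²⁺(aq) + Ca(s) → Mn(s) + Ca²⁺(aq); Q = [Ca²⁺]^1/[Mn²⁺]^1.
From E = E° − (0.0592/n) log Q: log Q = (E° − E)·n/0.0592 = (+1.61 − (+1.569))·2/0.0592 = 1.3851.
So 1·log[Mn²⁺] = 1·log(0.032) − log Q = -1.4949 − (1.3851) = -2.8800; [Mn²⁺] = 10^(-2.8800) ≈ 0.0013 M.

0.0013 M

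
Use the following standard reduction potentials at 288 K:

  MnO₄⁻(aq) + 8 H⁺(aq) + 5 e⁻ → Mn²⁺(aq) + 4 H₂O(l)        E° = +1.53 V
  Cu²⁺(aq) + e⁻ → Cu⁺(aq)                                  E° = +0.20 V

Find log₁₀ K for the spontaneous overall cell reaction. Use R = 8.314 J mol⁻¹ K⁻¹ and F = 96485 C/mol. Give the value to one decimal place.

Cathode: MnO₄⁻/Mn²⁺; anode: Cu²⁺/Cu⁺. E°cell = (+1.53) − (+0.20) = +1.33 V, with n = 5.
ΔG° = −nFE° = −RT ln K, so ln K = nFE°/(RT) = (5)(96485)(+1.33) / ((8.314)(288)) = 267.966.
log₁₀ K = 267.966 / ln 10 = 116.4.

116.4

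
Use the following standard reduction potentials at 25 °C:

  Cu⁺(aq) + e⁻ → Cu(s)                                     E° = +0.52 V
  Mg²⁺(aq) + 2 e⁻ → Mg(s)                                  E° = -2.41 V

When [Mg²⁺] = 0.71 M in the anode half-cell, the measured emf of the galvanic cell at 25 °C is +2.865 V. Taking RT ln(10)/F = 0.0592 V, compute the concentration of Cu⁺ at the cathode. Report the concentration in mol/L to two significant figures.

Cu⁺/Cu is the cathode, Mg²⁺/Mg the anode: E°cell = +2.93 V, n = 2.
Overall reaction: 2 Cu⁺(aq) + Mg(s) → 2 Cu(s) + Mg²⁺(aq); Q = [Mg²⁺]^1/[Cu⁺]^2.
From E = E° − (0.0592/n) log Q: log Q = (E° − E)·n/0.0592 = (+2.93 − (+2.865))·2/0.0592 = 2.1959.
So 2·log[Cu⁺] = 1·log(0.71) − log Q = -0.1487 − (2.1959) = -2.3446; log[Cu⁺] = -2.3446 / 2 = -1.1723; [Cu⁺] = 10^(-1.1723) ≈ 0.067 M.

0.067 M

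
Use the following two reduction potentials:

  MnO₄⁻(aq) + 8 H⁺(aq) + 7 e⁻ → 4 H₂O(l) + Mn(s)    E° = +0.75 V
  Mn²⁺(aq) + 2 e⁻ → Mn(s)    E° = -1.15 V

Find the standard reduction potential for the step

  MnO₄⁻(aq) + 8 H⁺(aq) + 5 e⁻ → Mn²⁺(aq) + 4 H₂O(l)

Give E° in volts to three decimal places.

Sequential free energies add, so n₃E°₃ = n₁E°₁ + n₂E°₂.
With n₃ = 7, and the known step contributing 2×(-1.15) V, the unknown satisfies 5·E° = 7×(+0.75) − 2×(-1.15) = +7.550.
E° = +7.550 / 5 = +1.510 V.

+1.510 V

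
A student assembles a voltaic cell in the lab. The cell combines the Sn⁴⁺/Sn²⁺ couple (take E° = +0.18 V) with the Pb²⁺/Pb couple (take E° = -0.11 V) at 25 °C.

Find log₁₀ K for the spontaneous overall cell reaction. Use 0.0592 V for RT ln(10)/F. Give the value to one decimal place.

Cathode: Sn⁴⁺/Sn²⁺; anode: Pb²⁺/Pb. E°cell = +0.29 V, n = 2.
log K = nE°cell / 0.0592 = (2)(+0.29) / 0.0592 = 9.8.

9.8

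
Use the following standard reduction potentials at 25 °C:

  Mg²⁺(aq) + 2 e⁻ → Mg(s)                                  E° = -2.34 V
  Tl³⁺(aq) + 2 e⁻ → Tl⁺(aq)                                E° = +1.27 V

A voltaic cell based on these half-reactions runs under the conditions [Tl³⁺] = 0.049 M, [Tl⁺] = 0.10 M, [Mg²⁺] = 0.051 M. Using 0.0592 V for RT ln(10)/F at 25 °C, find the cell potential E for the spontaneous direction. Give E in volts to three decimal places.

+3.639 V

Tl³⁺/Tl⁺ is the cathode (higher E°), Mg²⁺/Mg the anode: E°cell = +1.27 − (-2.34) = +3.61 V, n = 2.
Overall: Tl³⁺(aq) + Mg(s) → Tl⁺(aq) + Mg²⁺(aq)
Q = [Tl⁺]·[Mg²⁺] / ([Tl³⁺]); log Q = -0.983.
E = E° − (0.0592/n) log Q = +3.61 − (0.0592/2)(-0.983) = +3.639 V.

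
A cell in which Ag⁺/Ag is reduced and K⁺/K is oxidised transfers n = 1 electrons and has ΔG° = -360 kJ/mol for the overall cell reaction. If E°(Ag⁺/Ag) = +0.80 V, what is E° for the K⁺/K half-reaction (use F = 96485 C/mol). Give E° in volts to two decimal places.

-2.93 V

E°cell = −ΔG°/(nF) = −(-360×10³)/((1)(96485)) = +3.731 V.
Since Ag⁺/Ag is the cathode and K⁺/K the anode, E°cell = E°(Ag⁺/Ag) − E°(K⁺/K).
So E°(K⁺/K) = E°(Ag⁺/Ag) − E°cell = (+0.80) − (+3.731) = -2.93 V.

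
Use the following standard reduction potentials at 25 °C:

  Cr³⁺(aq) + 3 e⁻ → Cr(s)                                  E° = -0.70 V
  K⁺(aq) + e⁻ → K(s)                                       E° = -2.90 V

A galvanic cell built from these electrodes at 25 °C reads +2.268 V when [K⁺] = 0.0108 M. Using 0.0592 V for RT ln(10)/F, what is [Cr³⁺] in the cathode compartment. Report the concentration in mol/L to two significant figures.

Cr³⁺/Cr is the cathode, K⁺/K the anode: E°cell = +2.20 V, n = 3.
Overall reaction: Cr³⁺(aq) + 3 K(s) → Cr(s) + 3 K⁺(aq); Q = [K⁺]^3/[Cr³⁺]^1.
From E = E° − (0.0592/n) log Q: log Q = (E° − E)·n/0.0592 = (+2.20 − (+2.268))·3/0.0592 = -3.4459.
So 1·log[Cr³⁺] = 3·log(0.0108) − log Q = -5.8997 − (-3.4459) = -2.4538; [Cr³⁺] = 10^(-2.4538) ≈ 0.0035 M.

0.0035 M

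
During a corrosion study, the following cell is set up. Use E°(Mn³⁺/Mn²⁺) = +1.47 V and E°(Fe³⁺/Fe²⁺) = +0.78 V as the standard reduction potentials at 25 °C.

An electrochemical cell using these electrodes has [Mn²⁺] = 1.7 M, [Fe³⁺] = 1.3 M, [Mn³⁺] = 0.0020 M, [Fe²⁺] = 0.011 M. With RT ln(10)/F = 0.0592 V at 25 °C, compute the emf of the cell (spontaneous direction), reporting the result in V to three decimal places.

+0.394 V

Mn³⁺/Mn²⁺ is the cathode (higher E°), Fe³⁺/Fe²⁺ the anode: E°cell = +1.47 − (+0.78) = +0.69 V, n = 1.
Overall: Mn³⁺(aq) + Fe²⁺(aq) → Mn²⁺(aq) + Fe³⁺(aq)
Q = [Mn²⁺]·[Fe³⁺] / ([Mn³⁺]·[Fe²⁺]); log Q = 5.002.
E = E° − (0.0592/n) log Q = +0.69 − (0.0592/1)(5.002) = +0.394 V.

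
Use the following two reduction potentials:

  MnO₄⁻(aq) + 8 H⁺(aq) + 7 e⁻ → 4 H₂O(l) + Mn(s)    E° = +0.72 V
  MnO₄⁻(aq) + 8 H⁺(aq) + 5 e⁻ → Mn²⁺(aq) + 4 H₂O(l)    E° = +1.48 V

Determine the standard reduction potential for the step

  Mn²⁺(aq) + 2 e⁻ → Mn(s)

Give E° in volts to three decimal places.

Sequential free energies add, so n₃E°₃ = n₁E°₁ + n₂E°₂.
With n₃ = 7, and the known step contributing 5×(+1.48) V, the unknown satisfies 2·E° = 7×(+0.72) − 5×(+1.48) = -2.360.
E° = -2.360 / 2 = -1.180 V.

-1.180 V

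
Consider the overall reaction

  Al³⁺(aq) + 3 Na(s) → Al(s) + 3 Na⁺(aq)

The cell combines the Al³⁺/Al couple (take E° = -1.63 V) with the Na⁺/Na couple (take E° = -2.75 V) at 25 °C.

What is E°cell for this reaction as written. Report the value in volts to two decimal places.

The Al³⁺/Al couple has the higher reduction potential, so it is the cathode; Na⁺/Na is oxidised at the anode.
E°cell = E°(cathode) − E°(anode) = (-1.63) − (-2.75) = +1.12 V.

+1.12 V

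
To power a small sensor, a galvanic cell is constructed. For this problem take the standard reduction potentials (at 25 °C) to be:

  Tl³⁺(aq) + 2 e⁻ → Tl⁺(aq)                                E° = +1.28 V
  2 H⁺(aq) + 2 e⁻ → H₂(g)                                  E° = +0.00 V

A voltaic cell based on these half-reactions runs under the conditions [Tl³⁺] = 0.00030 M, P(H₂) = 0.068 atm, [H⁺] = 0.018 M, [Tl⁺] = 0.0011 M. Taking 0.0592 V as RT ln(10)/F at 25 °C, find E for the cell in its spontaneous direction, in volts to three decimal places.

+1.332 V

Tl³⁺/Tl⁺ is the cathode (higher E°), H⁺/H₂ the anode: E°cell = +1.28 − (+0.00) = +1.28 V, n = 2.
Overall: Tl³⁺(aq) + H₂(g) → Tl⁺(aq) + 2 H⁺(aq)
Q = [Tl⁺]·[H⁺]^2 / ([Tl³⁺]·P(H₂)); log Q = -1.758.
E = E° − (0.0592/n) log Q = +1.28 − (0.0592/2)(-1.758) = +1.332 V.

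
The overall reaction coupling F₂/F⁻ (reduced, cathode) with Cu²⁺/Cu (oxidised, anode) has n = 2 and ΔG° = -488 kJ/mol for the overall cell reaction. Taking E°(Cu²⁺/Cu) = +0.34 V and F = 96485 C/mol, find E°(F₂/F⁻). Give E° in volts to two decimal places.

+2.87 V

E°cell = −ΔG°/(nF) = −(-488×10³)/((2)(96485)) = +2.529 V.
Since F₂/F⁻ is the cathode and Cu²⁺/Cu the anode, E°cell = E°(F₂/F⁻) − E°(Cu²⁺/Cu).
So E°(F₂/F⁻) = E°cell + E°(Cu²⁺/Cu) = +2.529 + (+0.34) = +2.87 V.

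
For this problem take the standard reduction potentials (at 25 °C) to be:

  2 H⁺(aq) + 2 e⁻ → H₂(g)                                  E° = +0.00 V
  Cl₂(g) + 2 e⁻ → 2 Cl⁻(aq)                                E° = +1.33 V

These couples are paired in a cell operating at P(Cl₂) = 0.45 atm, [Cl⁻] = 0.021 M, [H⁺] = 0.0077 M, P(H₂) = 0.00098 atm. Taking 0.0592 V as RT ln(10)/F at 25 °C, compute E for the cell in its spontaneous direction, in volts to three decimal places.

+1.455 V

Cl₂/Cl⁻ is the cathode (higher E°), H⁺/H₂ the anode: E°cell = +1.33 − (+0.00) = +1.33 V, n = 2.
Overall: Cl₂(g) + H₂(g) → 2 Cl⁻(aq) + 2 H⁺(aq)
Q = [Cl⁻]^2·[H⁺]^2 / (P(Cl₂)·P(H₂)); log Q = -4.227.
E = E° − (0.0592/n) log Q = +1.33 − (0.0592/2)(-4.227) = +1.455 V.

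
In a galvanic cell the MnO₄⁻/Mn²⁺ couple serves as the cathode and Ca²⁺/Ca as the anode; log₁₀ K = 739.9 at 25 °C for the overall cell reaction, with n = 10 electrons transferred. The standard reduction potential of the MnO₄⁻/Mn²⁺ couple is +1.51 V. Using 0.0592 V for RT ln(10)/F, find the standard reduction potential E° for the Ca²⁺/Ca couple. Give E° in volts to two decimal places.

-2.87 V

E°cell = (0.0592/n)·log K = (0.0592/10)(739.9) = +4.380 V.
Since MnO₄⁻/Mn²⁺ is the cathode and Ca²⁺/Ca the anode, E°cell = E°(MnO₄⁻/Mn²⁺) − E°(Ca²⁺/Ca).
So E°(Ca²⁺/Ca) = E°(MnO₄⁻/Mn²⁺) − E°cell = (+1.51) − (+4.380) = -2.87 V.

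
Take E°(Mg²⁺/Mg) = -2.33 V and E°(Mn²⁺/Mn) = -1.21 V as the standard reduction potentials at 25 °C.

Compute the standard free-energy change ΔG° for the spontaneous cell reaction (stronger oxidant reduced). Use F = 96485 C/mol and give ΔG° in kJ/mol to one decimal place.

-216.1 kJ/mol

Mn²⁺/Mn (E° = -1.21 V) is the cathode; Mg²⁺/Mg (E° = -2.33 V) is the anode, so E°cell = +1.12 V.
Balancing electrons gives n = 2 (lcm of 2 and 2).
ΔG° = −nFE° = −(2)(96485)(+1.12) = -216,126 J = -216.1 kJ/mol.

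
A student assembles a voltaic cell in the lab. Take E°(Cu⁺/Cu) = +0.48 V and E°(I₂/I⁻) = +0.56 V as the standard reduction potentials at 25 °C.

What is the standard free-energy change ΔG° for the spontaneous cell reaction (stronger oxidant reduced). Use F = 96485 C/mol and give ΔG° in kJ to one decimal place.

-15.4 kJ

I₂/I⁻ (E° = +0.56 V) is the cathode; Cu⁺/Cu (E° = +0.48 V) is the anode, so E°cell = +0.08 V.
Balancing electrons gives n = 2 (lcm of 2 and 1).
ΔG° = −nFE° = −(2)(96485)(+0.08) = -15,438 J = -15.4 kJ.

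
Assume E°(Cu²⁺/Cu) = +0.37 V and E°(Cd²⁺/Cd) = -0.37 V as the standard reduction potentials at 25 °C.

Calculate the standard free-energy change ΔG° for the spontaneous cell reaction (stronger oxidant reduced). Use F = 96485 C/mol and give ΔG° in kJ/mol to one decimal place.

Cu²⁺/Cu (E° = +0.37 V) is the cathode; Cd²⁺/Cd (E° = -0.37 V) is the anode, so E°cell = +0.74 V.
Balancing electrons gives n = 2 (lcm of 2 and 2).
ΔG° = −nFE° = −(2)(96485)(+0.74) = -142,798 J = -142.8 kJ/mol.

-142.8 kJ/mol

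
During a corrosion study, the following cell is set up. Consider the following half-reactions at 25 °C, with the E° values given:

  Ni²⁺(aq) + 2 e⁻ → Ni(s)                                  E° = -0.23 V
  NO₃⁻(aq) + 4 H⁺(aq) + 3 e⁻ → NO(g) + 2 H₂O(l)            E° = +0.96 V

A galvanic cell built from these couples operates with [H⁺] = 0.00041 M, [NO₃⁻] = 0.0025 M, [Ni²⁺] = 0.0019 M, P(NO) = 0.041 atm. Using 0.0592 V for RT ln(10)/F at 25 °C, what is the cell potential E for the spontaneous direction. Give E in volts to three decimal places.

+0.979 V

NO₃⁻/NO is the cathode (higher E°), Ni²⁺/Ni the anode: E°cell = +0.96 − (-0.23) = +1.19 V, n = 6.
Overall: 2 NO₃⁻(aq) + 8 H⁺(aq) + 3 Ni(s) → 2 NO(g) + 4 H₂O(l) + 3 Ni²⁺(aq)
Q = P(NO)^2·[Ni²⁺]^3 / ([NO₃⁻]^2·[H⁺]^8); log Q = 21.364.
E = E° − (0.0592/n) log Q = +1.19 − (0.0592/6)(21.364) = +0.979 V.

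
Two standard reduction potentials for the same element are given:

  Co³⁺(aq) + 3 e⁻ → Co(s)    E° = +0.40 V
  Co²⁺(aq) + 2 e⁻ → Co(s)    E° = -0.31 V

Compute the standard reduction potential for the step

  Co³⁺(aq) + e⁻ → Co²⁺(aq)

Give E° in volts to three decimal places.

Sequential free energies add, so n₃E°₃ = n₁E°₁ + n₂E°₂.
With n₃ = 3, and the known step contributing 2×(-0.31) V, the unknown satisfies 1·E° = 3×(+0.40) − 2×(-0.31) = +1.820.
E° = +1.820 / 1 = +1.820 V.

+1.820 V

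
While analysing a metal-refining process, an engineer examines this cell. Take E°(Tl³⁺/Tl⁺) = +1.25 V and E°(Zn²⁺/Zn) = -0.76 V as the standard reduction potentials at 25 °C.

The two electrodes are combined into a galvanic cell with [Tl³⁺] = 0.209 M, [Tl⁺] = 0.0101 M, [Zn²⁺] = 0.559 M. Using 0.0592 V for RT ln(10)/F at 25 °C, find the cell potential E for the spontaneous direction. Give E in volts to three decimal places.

Tl³⁺/Tl⁺ is the cathode (higher E°), Zn²⁺/Zn the anode: E°cell = +1.25 − (-0.76) = +2.01 V, n = 2.
Overall: Tl³⁺(aq) + Zn(s) → Tl⁺(aq) + Zn²⁺(aq)
Q = [Tl⁺]·[Zn²⁺] / ([Tl³⁺]); log Q = -1.568.
E = E° − (0.0592/n) log Q = +2.01 − (0.0592/2)(-1.568) = +2.056 V.

+2.056 V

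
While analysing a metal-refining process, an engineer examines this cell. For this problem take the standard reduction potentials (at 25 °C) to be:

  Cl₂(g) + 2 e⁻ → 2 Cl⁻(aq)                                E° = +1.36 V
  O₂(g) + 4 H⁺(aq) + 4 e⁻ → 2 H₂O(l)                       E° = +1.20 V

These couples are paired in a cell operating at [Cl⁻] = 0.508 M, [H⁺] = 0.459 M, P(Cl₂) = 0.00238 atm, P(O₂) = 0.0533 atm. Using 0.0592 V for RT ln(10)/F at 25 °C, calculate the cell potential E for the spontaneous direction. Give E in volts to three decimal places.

Cl₂/Cl⁻ is the cathode (higher E°), O₂/H₂O the anode: E°cell = +1.36 − (+1.20) = +0.16 V, n = 4.
Overall: 2 Cl₂(g) + 2 H₂O(l) → 4 Cl⁻(aq) + O₂(g) + 4 H⁺(aq)
Q = [Cl⁻]^4·P(O₂)·[H⁺]^4 / (P(Cl₂)^2); log Q = 1.444.
E = E° − (0.0592/n) log Q = +0.16 − (0.0592/4)(1.444) = +0.139 V.

+0.139 V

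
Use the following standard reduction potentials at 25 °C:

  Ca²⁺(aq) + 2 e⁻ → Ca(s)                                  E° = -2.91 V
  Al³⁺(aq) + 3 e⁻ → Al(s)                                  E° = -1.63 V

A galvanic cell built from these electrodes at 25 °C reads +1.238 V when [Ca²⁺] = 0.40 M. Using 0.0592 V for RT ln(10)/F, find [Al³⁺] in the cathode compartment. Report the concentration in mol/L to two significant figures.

0.0019 M

Al³⁺/Al is the cathode, Ca²⁺/Ca the anode: E°cell = +1.28 V, n = 6.
Overall reaction: 2 Al³⁺(aq) + 3 Ca(s) → 2 Al(s) + 3 Ca²⁺(aq); Q = [Ca²⁺]^3/[Al³⁺]^2.
From E = E° − (0.0592/n) log Q: log Q = (E° − E)·n/0.0592 = (+1.28 − (+1.238))·6/0.0592 = 4.2568.
So 2·log[Al³⁺] = 3·log(0.4) − log Q = -1.1938 − (4.2568) = -5.4506; log[Al³⁺] = -5.4506 / 2 = -2.7253; [Al³⁺] = 10^(-2.7253) ≈ 0.0019 M.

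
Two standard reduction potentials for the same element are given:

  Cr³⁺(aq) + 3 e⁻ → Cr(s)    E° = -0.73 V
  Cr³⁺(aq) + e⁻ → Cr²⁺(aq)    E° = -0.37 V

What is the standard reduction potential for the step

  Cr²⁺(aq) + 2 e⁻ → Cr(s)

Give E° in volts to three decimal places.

Sequential free energies add, so n₃E°₃ = n₁E°₁ + n₂E°₂.
With n₃ = 3, and the known step contributing 1×(-0.37) V, the unknown satisfies 2·E° = 3×(-0.73) − 1×(-0.37) = -1.820.
E° = -1.820 / 2 = -0.910 V.

-0.910 V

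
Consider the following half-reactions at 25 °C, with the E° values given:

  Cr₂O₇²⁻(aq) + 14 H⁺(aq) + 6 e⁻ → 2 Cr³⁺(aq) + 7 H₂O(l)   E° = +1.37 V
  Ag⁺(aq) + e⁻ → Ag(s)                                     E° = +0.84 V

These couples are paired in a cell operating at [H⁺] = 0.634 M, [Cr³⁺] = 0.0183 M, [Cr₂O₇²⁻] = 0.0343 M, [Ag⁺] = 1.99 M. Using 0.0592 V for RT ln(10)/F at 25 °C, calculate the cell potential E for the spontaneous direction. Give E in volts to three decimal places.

Cr₂O₇²⁻/Cr³⁺ is the cathode (higher E°), Ag⁺/Ag the anode: E°cell = +1.37 − (+0.84) = +0.53 V, n = 6.
Overall: Cr₂O₇²⁻(aq) + 14 H⁺(aq) + 6 Ag(s) → 2 Cr³⁺(aq) + 7 H₂O(l) + 6 Ag⁺(aq)
Q = [Cr³⁺]^2·[Ag⁺]^6 / ([Cr₂O₇²⁻]·[H⁺]^14); log Q = 2.553.
E = E° − (0.0592/n) log Q = +0.53 − (0.0592/6)(2.553) = +0.505 V.

+0.505 V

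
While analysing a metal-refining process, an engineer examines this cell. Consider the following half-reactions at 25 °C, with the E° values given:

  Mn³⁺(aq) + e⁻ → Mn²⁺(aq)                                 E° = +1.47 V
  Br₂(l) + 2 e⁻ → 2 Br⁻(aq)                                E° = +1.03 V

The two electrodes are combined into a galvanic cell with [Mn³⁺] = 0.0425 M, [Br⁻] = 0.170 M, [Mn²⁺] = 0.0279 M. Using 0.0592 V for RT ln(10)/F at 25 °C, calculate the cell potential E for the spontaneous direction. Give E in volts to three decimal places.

Mn³⁺/Mn²⁺ is the cathode (higher E°), Br₂/Br⁻ the anode: E°cell = +1.47 − (+1.03) = +0.44 V, n = 2.
Overall: 2 Mn³⁺(aq) + 2 Br⁻(aq) → 2 Mn²⁺(aq) + Br₂(l)
Q = [Mn²⁺]^2 / ([Mn³⁺]^2·[Br⁻]^2); log Q = 1.174.
E = E° − (0.0592/n) log Q = +0.44 − (0.0592/2)(1.174) = +0.405 V.

+0.405 V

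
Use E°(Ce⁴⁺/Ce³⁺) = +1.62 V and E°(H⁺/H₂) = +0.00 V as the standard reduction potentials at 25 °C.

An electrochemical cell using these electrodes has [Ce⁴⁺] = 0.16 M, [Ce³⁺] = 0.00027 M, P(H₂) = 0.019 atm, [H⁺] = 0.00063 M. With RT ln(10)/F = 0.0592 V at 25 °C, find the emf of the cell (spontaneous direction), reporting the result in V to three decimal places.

+1.923 V

Ce⁴⁺/Ce³⁺ is the cathode (higher E°), H⁺/H₂ the anode: E°cell = +1.62 − (+0.00) = +1.62 V, n = 2.
Overall: 2 Ce⁴⁺(aq) + H₂(g) → 2 Ce³⁺(aq) + 2 H⁺(aq)
Q = [Ce³⁺]^2·[H⁺]^2 / ([Ce⁴⁺]^2·P(H₂)); log Q = -10.226.
E = E° − (0.0592/n) log Q = +1.62 − (0.0592/2)(-10.226) = +1.923 V.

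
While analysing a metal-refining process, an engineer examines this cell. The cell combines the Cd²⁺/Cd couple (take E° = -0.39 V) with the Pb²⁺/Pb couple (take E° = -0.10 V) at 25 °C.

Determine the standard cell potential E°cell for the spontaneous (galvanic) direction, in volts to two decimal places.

+0.29 V

The Pb²⁺/Pb couple has the higher reduction potential, so it is the cathode; Cd²⁺/Cd is oxidised at the anode.
E°cell = E°(cathode) − E°(anode) = (-0.10) − (-0.39) = +0.29 V.
Since E°cell > 0, the reaction is spontaneous under standard conditions.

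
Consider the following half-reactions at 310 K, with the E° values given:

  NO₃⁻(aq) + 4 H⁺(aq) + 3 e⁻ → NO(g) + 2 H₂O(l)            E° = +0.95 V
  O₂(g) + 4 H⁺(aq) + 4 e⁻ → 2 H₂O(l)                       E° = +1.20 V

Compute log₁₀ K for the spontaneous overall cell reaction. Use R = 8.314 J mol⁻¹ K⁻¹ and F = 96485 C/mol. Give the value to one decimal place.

Cathode: O₂/H₂O; anode: NO₃⁻/NO. E°cell = (+1.20) − (+0.95) = +0.25 V, with n = 12.
ΔG° = −nFE° = −RT ln K, so ln K = nFE°/(RT) = (12)(96485)(+0.25) / ((8.314)(310)) = 112.308.
log₁₀ K = 112.308 / ln 10 = 48.8.

48.8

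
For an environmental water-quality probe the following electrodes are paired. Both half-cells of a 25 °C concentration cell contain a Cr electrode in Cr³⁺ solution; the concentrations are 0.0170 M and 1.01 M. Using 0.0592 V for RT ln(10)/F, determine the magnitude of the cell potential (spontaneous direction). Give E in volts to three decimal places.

For a concentration cell E°cell = 0. The 1.01 M side is the cathode (reduction is favoured where [Cr³⁺] is higher).
With n = 3, E = −(0.0592/3) log([Cr³⁺]ₐₙ/[Cr³⁺]꜀ₐₜ) = −(0.0592/3) log(0.017/1.01) = −(0.0592/3)(-1.774) = +0.035 V.

+0.035 V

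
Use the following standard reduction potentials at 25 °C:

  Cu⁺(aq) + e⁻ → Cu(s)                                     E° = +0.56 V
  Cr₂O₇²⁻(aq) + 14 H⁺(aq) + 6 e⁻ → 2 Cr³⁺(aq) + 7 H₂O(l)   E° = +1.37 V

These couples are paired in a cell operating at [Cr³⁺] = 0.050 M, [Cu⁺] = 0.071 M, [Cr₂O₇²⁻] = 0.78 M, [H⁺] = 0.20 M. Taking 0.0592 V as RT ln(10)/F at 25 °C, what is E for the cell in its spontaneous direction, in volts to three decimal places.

+0.806 V

Cr₂O₇²⁻/Cr³⁺ is the cathode (higher E°), Cu⁺/Cu the anode: E°cell = +1.37 − (+0.56) = +0.81 V, n = 6.
Overall: Cr₂O₇²⁻(aq) + 14 H⁺(aq) + 6 Cu(s) → 2 Cr³⁺(aq) + 7 H₂O(l) + 6 Cu⁺(aq)
Q = [Cr³⁺]^2·[Cu⁺]^6 / ([Cr₂O₇²⁻]·[H⁺]^14); log Q = 0.399.
E = E° − (0.0592/n) log Q = +0.81 − (0.0592/6)(0.399) = +0.806 V.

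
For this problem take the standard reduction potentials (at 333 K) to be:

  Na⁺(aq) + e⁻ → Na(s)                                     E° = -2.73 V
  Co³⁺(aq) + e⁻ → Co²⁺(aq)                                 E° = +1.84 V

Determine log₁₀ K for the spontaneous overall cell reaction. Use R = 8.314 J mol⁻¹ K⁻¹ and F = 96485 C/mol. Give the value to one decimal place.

Cathode: Co³⁺/Co²⁺; anode: Na⁺/Na. E°cell = (+1.84) − (-2.73) = +4.57 V, with n = 1.
ΔG° = −nFE° = −RT ln K, so ln K = nFE°/(RT) = (1)(96485)(+4.57) / ((8.314)(333)) = 159.266.
log₁₀ K = 159.266 / ln 10 = 69.2.

69.2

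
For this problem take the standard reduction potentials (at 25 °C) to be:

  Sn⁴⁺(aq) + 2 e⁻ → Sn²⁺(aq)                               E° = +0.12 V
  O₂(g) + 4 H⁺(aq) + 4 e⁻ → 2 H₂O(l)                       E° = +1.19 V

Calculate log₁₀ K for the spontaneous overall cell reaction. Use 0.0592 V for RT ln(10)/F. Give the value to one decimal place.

Cathode: O₂/H₂O; anode: Sn⁴⁺/Sn²⁺. E°cell = +1.07 V, n = 4.
log K = nE°cell / 0.0592 = (4)(+1.07) / 0.0592 = 72.3.

72.3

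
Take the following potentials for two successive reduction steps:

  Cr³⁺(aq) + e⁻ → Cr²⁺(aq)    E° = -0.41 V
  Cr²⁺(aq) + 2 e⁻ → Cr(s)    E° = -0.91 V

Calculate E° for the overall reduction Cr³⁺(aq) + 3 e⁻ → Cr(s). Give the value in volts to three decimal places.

Since ΔG° = −nFE° is additive over sequential reductions, n₃E°₃ = n₁E°₁ + n₂E°₂.
E°₃ = (1×-0.41 + 2×-0.91) / 3 = (-2.230) / 3 = -0.743 V.

-0.743 V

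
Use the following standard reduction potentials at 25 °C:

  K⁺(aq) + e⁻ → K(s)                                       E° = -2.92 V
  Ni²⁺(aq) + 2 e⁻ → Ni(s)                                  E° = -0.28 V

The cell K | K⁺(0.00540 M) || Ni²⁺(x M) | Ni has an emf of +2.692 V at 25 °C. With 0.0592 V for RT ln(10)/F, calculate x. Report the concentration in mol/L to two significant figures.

0.0017 M

Ni²⁺/Ni is the cathode, K⁺/K the anode: E°cell = +2.64 V, n = 2.
Overall reaction: Ni²⁺(aq) + 2 K(s) → Ni(s) + 2 K⁺(aq); Q = [K⁺]^2/[Ni²⁺]^1.
From E = E° − (0.0592/n) log Q: log Q = (E° − E)·n/0.0592 = (+2.64 − (+2.692))·2/0.0592 = -1.7568.
So 1·log[Ni²⁺] = 2·log(0.0054) − log Q = -4.5352 − (-1.7568) = -2.7784; [Ni²⁺] = 10^(-2.7784) ≈ 0.0017 M.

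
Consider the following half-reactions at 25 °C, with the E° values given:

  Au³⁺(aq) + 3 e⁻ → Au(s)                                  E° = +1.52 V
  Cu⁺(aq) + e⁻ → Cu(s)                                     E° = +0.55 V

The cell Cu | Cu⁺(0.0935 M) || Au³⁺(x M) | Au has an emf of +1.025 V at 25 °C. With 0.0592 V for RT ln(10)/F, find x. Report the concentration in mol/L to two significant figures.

0.50 M

Au³⁺/Au is the cathode, Cu⁺/Cu the anode: E°cell = +0.97 V, n = 3.
Overall reaction: Au³⁺(aq) + 3 Cu(s) → Au(s) + 3 Cu⁺(aq); Q = [Cu⁺]^3/[Au³⁺]^1.
From E = E° − (0.0592/n) log Q: log Q = (E° − E)·n/0.0592 = (+0.97 − (+1.025))·3/0.0592 = -2.7872.
So 1·log[Au³⁺] = 3·log(0.0935) − log Q = -3.0876 − (-2.7872) = -0.3004; [Au³⁺] = 10^(-0.3004) ≈ 0.50 M.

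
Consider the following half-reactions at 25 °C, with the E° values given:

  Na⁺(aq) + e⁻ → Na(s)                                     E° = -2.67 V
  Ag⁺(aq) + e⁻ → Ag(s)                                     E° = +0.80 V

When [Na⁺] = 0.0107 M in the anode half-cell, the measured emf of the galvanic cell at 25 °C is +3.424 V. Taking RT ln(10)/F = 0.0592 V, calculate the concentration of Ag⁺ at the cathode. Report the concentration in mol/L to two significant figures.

Ag⁺/Ag is the cathode, Na⁺/Na the anode: E°cell = +3.47 V, n = 1.
Overall reaction: Ag⁺(aq) + Na(s) → Ag(s) + Na⁺(aq); Q = [Na⁺]^1/[Ag⁺]^1.
From E = E° − (0.0592/n) log Q: log Q = (E° − E)·n/0.0592 = (+3.47 − (+3.424))·1/0.0592 = 0.7770.
So 1·log[Ag⁺] = 1·log(0.0107) − log Q = -1.9706 − (0.7770) = -2.7476; [Ag⁺] = 10^(-2.7476) ≈ 0.0018 M.

0.0018 M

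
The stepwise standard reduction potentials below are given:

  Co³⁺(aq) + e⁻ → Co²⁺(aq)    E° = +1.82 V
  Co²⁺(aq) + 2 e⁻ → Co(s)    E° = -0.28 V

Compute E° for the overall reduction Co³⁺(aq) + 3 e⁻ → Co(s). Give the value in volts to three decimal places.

+0.420 V

Adding the free-energy changes (−nFE°) of the two steps gives −n₃FE°₃ = −n₁FE°₁ − n₂FE°₂.
E°₃ = (1×+1.82 + 2×-0.28) / 3 = (+1.260) / 3 = +0.420 V.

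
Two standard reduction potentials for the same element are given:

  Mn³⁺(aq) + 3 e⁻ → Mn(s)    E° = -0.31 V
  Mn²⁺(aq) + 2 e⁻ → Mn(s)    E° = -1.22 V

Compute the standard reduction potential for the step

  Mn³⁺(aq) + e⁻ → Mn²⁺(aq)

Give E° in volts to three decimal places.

+1.510 V

Sequential free energies add, so n₃E°₃ = n₁E°₁ + n₂E°₂.
With n₃ = 3, and the known step contributing 2×(-1.22) V, the unknown satisfies 1·E° = 3×(-0.31) − 2×(-1.22) = +1.510.
E° = +1.510 / 1 = +1.510 V.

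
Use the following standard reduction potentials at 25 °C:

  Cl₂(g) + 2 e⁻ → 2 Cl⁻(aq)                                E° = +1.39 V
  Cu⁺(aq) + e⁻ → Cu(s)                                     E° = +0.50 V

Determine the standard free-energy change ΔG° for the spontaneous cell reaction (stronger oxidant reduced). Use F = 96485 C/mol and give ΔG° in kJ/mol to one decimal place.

-171.7 kJ/mol

Cl₂/Cl⁻ (E° = +1.39 V) is the cathode; Cu⁺/Cu (E° = +0.50 V) is the anode, so E°cell = +0.89 V.
Balancing electrons gives n = 2 (lcm of 2 and 1).
ΔG° = −nFE° = −(2)(96485)(+0.89) = -171,743 J = -171.7 kJ/mol.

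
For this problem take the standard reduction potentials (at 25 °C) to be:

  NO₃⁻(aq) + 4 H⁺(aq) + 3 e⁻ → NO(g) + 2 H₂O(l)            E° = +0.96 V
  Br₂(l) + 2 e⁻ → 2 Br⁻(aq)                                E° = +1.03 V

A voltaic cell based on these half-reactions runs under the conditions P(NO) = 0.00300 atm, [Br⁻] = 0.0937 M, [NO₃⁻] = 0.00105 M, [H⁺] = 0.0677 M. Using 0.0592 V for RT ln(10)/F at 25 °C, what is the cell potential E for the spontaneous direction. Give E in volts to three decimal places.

+0.232 V

Br₂/Br⁻ is the cathode (higher E°), NO₃⁻/NO the anode: E°cell = +1.03 − (+0.96) = +0.07 V, n = 6.
Overall: 3 Br₂(l) + 2 NO(g) + 4 H₂O(l) → 6 Br⁻(aq) + 2 NO₃⁻(aq) + 8 H⁺(aq)
Q = [Br⁻]^6·[NO₃⁻]^2·[H⁺]^8 / (P(NO)^2); log Q = -16.437.
E = E° − (0.0592/n) log Q = +0.07 − (0.0592/6)(-16.437) = +0.232 V.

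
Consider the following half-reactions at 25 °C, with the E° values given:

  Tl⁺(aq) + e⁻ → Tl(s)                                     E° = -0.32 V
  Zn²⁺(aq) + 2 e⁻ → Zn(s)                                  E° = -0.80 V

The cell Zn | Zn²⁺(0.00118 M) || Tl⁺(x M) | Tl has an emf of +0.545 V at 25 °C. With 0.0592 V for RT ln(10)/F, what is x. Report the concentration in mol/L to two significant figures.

0.43 M

Tl⁺/Tl is the cathode, Zn²⁺/Zn the anode: E°cell = +0.48 V, n = 2.
Overall reaction: 2 Tl⁺(aq) + Zn(s) → 2 Tl(s) + Zn²⁺(aq); Q = [Zn²⁺]^1/[Tl⁺]^2.
From E = E° − (0.0592/n) log Q: log Q = (E° − E)·n/0.0592 = (+0.48 − (+0.545))·2/0.0592 = -2.1959.
So 2·log[Tl⁺] = 1·log(0.00118) − log Q = -2.9281 − (-2.1959) = -0.7322; log[Tl⁺] = -0.7322 / 2 = -0.3661; [Tl⁺] = 10^(-0.3661) ≈ 0.43 M.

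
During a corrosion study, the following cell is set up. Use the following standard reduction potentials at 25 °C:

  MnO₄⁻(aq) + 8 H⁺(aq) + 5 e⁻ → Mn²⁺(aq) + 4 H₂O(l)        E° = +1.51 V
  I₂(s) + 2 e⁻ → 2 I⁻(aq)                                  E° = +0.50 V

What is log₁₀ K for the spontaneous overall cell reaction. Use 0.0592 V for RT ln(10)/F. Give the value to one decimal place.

170.6

Cathode: MnO₄⁻/Mn²⁺; anode: I₂/I⁻. E°cell = +1.01 V, n = 10.
log K = nE°cell / 0.0592 = (10)(+1.01) / 0.0592 = 170.6.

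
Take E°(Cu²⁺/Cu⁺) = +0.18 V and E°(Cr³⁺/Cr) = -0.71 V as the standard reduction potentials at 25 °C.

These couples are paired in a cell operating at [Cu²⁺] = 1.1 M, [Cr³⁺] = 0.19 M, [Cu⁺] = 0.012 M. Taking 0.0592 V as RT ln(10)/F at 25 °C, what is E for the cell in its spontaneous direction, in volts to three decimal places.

Cu²⁺/Cu⁺ is the cathode (higher E°), Cr³⁺/Cr the anode: E°cell = +0.18 − (-0.71) = +0.89 V, n = 3.
Overall: 3 Cu²⁺(aq) + Cr(s) → 3 Cu⁺(aq) + Cr³⁺(aq)
Q = [Cu⁺]^3·[Cr³⁺] / ([Cu²⁺]^3); log Q = -6.608.
E = E° − (0.0592/n) log Q = +0.89 − (0.0592/3)(-6.608) = +1.020 V.

+1.020 V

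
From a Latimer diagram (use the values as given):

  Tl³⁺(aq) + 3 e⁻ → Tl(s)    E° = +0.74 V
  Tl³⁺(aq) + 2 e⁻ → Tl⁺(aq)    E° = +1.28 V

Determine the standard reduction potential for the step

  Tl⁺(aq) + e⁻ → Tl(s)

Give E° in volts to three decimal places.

Sequential free energies add, so n₃E°₃ = n₁E°₁ + n₂E°₂.
With n₃ = 3, and the known step contributing 2×(+1.28) V, the unknown satisfies 1·E° = 3×(+0.74) − 2×(+1.28) = -0.340.
E° = -0.340 / 1 = -0.340 V.

-0.340 V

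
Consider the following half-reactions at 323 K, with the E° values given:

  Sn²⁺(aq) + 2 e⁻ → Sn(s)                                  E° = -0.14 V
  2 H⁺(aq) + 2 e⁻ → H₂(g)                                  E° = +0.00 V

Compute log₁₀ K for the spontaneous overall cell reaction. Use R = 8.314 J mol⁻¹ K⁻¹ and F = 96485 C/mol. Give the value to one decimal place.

Cathode: H⁺/H₂; anode: Sn²⁺/Sn. E°cell = (+0.00) − (-0.14) = +0.14 V, with n = 2.
ΔG° = −nFE° = −RT ln K, so ln K = nFE°/(RT) = (2)(96485)(+0.14) / ((8.314)(323)) = 10.060.
log₁₀ K = 10.060 / ln 10 = 4.4.

4.4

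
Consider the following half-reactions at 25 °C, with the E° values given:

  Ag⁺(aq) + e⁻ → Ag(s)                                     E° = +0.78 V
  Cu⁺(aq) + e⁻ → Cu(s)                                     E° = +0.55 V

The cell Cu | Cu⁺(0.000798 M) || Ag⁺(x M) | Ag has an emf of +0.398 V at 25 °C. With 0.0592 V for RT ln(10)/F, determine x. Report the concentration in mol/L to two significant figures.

0.55 M

Ag⁺/Ag is the cathode, Cu⁺/Cu the anode: E°cell = +0.23 V, n = 1.
Overall reaction: Ag⁺(aq) + Cu(s) → Ag(s) + Cu⁺(aq); Q = [Cu⁺]^1/[Ag⁺]^1.
From E = E° − (0.0592/n) log Q: log Q = (E° − E)·n/0.0592 = (+0.23 − (+0.398))·1/0.0592 = -2.8378.
So 1·log[Ag⁺] = 1·log(0.000798) − log Q = -3.0980 − (-2.8378) = -0.2602; [Ag⁺] = 10^(-0.2602) ≈ 0.55 M.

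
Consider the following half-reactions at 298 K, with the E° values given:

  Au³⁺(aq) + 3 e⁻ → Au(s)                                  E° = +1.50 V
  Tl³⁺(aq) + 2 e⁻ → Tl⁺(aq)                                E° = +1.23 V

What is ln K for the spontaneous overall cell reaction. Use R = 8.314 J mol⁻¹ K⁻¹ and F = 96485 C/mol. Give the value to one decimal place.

Cathode: Au³⁺/Au; anode: Tl³⁺/Tl⁺. E°cell = (+1.50) − (+1.23) = +0.27 V, with n = 6.
ΔG° = −nFE° = −RT ln K, so ln K = nFE°/(RT) = (6)(96485)(+0.27) / ((8.314)(298)) = 63.088.

63.1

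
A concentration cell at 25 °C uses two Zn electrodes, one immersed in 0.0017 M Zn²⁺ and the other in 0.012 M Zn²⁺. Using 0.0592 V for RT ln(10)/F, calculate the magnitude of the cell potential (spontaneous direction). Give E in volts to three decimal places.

For a concentration cell E°cell = 0. The 0.012 M side is the cathode (reduction is favoured where [Zn²⁺] is higher).
With n = 2, E = −(0.0592/2) log([Zn²⁺]ₐₙ/[Zn²⁺]꜀ₐₜ) = −(0.0592/2) log(0.0017/0.012) = −(0.0592/2)(-0.849) = +0.025 V.

+0.025 V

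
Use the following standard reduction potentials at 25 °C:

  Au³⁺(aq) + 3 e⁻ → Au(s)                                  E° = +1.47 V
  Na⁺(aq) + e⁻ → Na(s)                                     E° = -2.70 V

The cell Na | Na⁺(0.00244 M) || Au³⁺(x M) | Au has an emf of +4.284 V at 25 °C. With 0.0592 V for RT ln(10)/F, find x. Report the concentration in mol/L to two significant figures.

0.0087 M

Au³⁺/Au is the cathode, Na⁺/Na the anode: E°cell = +4.17 V, n = 3.
Overall reaction: Au³⁺(aq) + 3 Na(s) → Au(s) + 3 Na⁺(aq); Q = [Na⁺]^3/[Au³⁺]^1.
From E = E° − (0.0592/n) log Q: log Q = (E° − E)·n/0.0592 = (+4.17 − (+4.284))·3/0.0592 = -5.7770.
So 1·log[Au³⁺] = 3·log(0.00244) − log Q = -7.8378 − (-5.7770) = -2.0608; [Au³⁺] = 10^(-2.0608) ≈ 0.0087 M.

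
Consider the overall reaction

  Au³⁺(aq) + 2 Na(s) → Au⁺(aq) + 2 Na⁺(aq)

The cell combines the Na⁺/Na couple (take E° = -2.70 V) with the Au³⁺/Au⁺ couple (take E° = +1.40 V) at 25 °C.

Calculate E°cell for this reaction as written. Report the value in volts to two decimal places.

+4.10 V

The Au³⁺/Au⁺ couple has the higher reduction potential, so it is the cathode; Na⁺/Na is oxidised at the anode.
E°cell = E°(cathode) − E°(anode) = (+1.40) − (-2.70) = +4.10 V.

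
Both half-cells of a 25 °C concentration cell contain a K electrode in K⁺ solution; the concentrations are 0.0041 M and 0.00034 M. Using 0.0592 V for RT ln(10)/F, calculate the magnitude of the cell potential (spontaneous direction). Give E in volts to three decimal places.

+0.064 V

For a concentration cell E°cell = 0. The 0.0041 M side is the cathode (reduction is favoured where [K⁺] is higher).
With n = 1, E = −(0.0592/1) log([K⁺]ₐₙ/[K⁺]꜀ₐₜ) = −(0.0592/1) log(0.00034/0.0041) = −(0.0592/1)(-1.081) = +0.064 V.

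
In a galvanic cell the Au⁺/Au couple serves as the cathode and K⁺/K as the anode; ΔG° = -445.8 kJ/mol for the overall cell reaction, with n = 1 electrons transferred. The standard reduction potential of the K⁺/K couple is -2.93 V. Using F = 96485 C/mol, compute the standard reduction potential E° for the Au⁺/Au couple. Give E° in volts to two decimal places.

E°cell = −ΔG°/(nF) = −(-445.8×10³)/((1)(96485)) = +4.620 V.
Since Au⁺/Au is the cathode and K⁺/K the anode, E°cell = E°(Au⁺/Au) − E°(K⁺/K).
So E°(Au⁺/Au) = E°cell + E°(K⁺/K) = +4.620 + (-2.93) = +1.69 V.

+1.69 V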